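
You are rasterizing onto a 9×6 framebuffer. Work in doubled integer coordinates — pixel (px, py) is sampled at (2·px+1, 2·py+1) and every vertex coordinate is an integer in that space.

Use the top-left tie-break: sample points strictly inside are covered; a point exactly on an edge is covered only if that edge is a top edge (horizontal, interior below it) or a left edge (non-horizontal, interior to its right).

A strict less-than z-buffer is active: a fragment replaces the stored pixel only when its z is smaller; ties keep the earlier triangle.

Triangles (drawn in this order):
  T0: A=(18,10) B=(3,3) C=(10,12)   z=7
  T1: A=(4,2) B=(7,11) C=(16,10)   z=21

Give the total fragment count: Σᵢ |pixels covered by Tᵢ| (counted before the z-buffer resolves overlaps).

T0:
  2·area = 86  (B↔C swapped to make it positive)
  edge (18, 10)→(10, 12): d=(-8,2) right/bottom  bias=-1
  edge (10, 12)→(3, 3): d=(-7,-9) top-left  bias=+0
  edge (3, 3)→(18, 10): d=(15,7) right/bottom  bias=-1
    (1,1)@(3, 3): e=[86,0,0] → ·  [on edge]
    (2,2)@(5, 5): e=[66,4,16] → #
    (3,2)@(7, 5): e=[62,22,2] → #
    (4,2)@(9, 5): e=[58,40,-12] → ·
    (2,3)@(5, 7): e=[50,-10,46] → ·
    (3,3)@(7, 7): e=[46,8,32] → #
    (4,3)@(9, 7): e=[42,26,18] → #
    (5,3)@(11, 7): e=[38,44,4] → #
    (6,3)@(13, 7): e=[34,62,-10] → ·
    (3,4)@(7, 9): e=[30,-6,62] → ·
    (4,4)@(9, 9): e=[26,12,48] → #
    (6,4)@(13, 9): e=[18,48,20] → #
  covered (11 px):
    · · · · · · · · ·
    · · · · · · · · ·
    · · # # · · · · ·
    · · · # # # · · ·
    · · · · # # # # ·
    · · · · · # # · ·
T1:
  2·area = 84  (B↔C swapped to make it positive)
  edge (4, 2)→(16, 10): d=(12,8) right/bottom  bias=-1
  edge (16, 10)→(7, 11): d=(-9,1) right/bottom  bias=-1
  edge (7, 11)→(4, 2): d=(-3,-9) top-left  bias=+0
    (2,1)@(5, 3): e=[4,74,6] → #
    (3,1)@(7, 3): e=[-12,72,24] → ·
    (2,2)@(5, 5): e=[28,56,0] → #  [on edge]
    (3,2)@(7, 5): e=[12,54,18] → #
    (4,2)@(9, 5): e=[-4,52,36] → ·
    (2,3)@(5, 7): e=[52,38,-6] → ·
    (3,3)@(7, 7): e=[36,36,12] → #
    (4,3)@(9, 7): e=[20,34,30] → #
    (5,3)@(11, 7): e=[4,32,48] → #
    (6,3)@(13, 7): e=[-12,30,66] → ·
    (3,4)@(7, 9): e=[60,18,6] → #
    (6,4)@(13, 9): e=[12,12,60] → #
    (3,5)@(7, 11): e=[84,0,0] → ·  [on edge]
  covered (10 px):
    · · · · · · · · ·
    · · # · · · · · ·
    · · # # · · · · ·
    · · · # # # · · ·
    · · · # # # # · ·
    · · · · · · · · ·

Answer: 21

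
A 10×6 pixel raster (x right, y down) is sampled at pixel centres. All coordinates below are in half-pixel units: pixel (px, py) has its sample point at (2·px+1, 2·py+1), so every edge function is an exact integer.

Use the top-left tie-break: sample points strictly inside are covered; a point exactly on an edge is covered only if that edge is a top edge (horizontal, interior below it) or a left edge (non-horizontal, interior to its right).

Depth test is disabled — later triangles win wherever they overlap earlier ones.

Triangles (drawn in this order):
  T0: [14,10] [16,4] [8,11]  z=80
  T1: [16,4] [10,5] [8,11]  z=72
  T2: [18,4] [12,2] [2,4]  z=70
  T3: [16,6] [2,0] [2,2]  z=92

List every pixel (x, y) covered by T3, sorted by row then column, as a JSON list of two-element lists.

T0:
  2·area = 34  (B↔C swapped to make it positive)
  edge (14, 10)→(8, 11): d=(-6,1) right/bottom  bias=-1
  edge (8, 11)→(16, 4): d=(8,-7) top-left  bias=+0
  edge (16, 4)→(14, 10): d=(-2,6) right/bottom  bias=-1
    (8,0)@(17, 1): e=[51,-17,0] → .  [on edge]
    (7,2)@(15, 5): e=[29,1,4] → X
    (8,2)@(17, 5): e=[27,15,-8] → .
    (6,3)@(13, 7): e=[19,3,12] → X
    (7,3)@(15, 7): e=[17,17,0] → .  [on edge]
    (5,4)@(11, 9): e=[9,5,20] → X
    (7,4)@(15, 9): e=[5,33,-4] → .
    (5,5)@(11, 11): e=[-3,21,16] → .
    (6,5)@(13, 11): e=[-5,35,4] → .
  covered (4 px):
    . . . . . . . . . .
    . . . . . . . . . .
    . . . . . . . X . .
    . . . . . . X . . .
    . . . . . X X . . .
    . . . . . . . . . .
T1:
  2·area = 34  (B↔C swapped to make it positive)
  edge (16, 4)→(8, 11): d=(-8,7) right/bottom  bias=-1
  edge (8, 11)→(10, 5): d=(2,-6) top-left  bias=+0
  edge (10, 5)→(16, 4): d=(6,-1) top-left  bias=+0
    (5,2)@(11, 5): e=[27,6,1] → X
    (6,2)@(13, 5): e=[13,18,3] → X
    (7,2)@(15, 5): e=[-1,30,5] → .
    (5,3)@(11, 7): e=[11,10,13] → X
    (6,3)@(13, 7): e=[-3,22,15] → .
    (4,4)@(9, 9): e=[9,2,23] → X
    (5,4)@(11, 9): e=[-5,14,25] → .
    (4,5)@(9, 11): e=[-7,6,35] → .
  covered (4 px):
    . . . . . . . . . .
    . . . . . . . . . .
    . . . . . X X . . .
    . . . . . X . . . .
    . . . . X . . . . .
    . . . . . . . . . .
T2:
  2·area = 32  (B↔C swapped to make it positive)
  edge (18, 4)→(2, 4): d=(-16,0) right/bottom  bias=-1
  edge (2, 4)→(12, 2): d=(10,-2) top-left  bias=+0
  edge (12, 2)→(18, 4): d=(6,2) right/bottom  bias=-1
    (4,0)@(9, 1): e=[48,-16,0] → .  [on edge]
    (8,0)@(17, 1): e=[48,0,-16] → .  [on edge]
    (3,1)@(7, 3): e=[16,0,16] → X  [on edge]
    (4,1)@(9, 3): e=[16,4,12] → X
    (5,1)@(11, 3): e=[16,8,8] → X
    (6,1)@(13, 3): e=[16,12,4] → X
    (7,1)@(15, 3): e=[16,16,0] → .  [on edge]
    (3,2)@(7, 5): e=[-16,20,28] → .
    (4,2)@(9, 5): e=[-16,24,24] → .
    (5,2)@(11, 5): e=[-16,28,20] → .
    (6,2)@(13, 5): e=[-16,32,16] → .
  covered (4 px):
    . . . . . . . . . .
    . . . X X X X . . .
    . . . . . . . . . .
    . . . . . . . . . .
    . . . . . . . . . .
    . . . . . . . . . .
T3:
  2·area = 28  (B↔C swapped to make it positive)
  edge (16, 6)→(2, 2): d=(-14,-4) top-left  bias=+0
  edge (2, 2)→(2, 0): d=(0,-2) top-left  bias=+0
  edge (2, 0)→(16, 6): d=(14,6) right/bottom  bias=-1
    (1,0)@(3, 1): e=[18,2,8] → X
    (2,0)@(5, 1): e=[26,6,-4] → .
    (1,1)@(3, 3): e=[-10,2,36] → .
    (3,1)@(7, 3): e=[6,10,12] → X
    (4,1)@(9, 3): e=[14,14,0] → .  [on edge]
    (3,2)@(7, 5): e=[-22,10,40] → .
    (6,2)@(13, 5): e=[2,22,4] → X
    (7,2)@(15, 5): e=[10,26,-8] → .
    (6,3)@(13, 7): e=[-26,22,32] → .
  covered (3 px):
    . X . . . . . . . .
    . . . X . . . . . .
    . . . . . . X . . .
    . . . . . . . . . .
    . . . . . . . . . .
    . . . . . . . . . .

Answer: [[1,0],[3,1],[6,2]]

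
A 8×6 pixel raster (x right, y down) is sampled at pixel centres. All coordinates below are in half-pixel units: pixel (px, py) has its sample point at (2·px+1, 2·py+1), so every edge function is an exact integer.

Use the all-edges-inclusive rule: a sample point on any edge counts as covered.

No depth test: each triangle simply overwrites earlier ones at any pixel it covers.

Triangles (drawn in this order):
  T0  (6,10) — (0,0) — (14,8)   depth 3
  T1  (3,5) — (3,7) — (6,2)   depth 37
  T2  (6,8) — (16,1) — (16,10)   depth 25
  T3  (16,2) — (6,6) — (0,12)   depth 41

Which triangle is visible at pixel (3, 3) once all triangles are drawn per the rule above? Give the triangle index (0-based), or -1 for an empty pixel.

T0:
  2·area = 92
  edge (6, 10)→(0, 0): d=(-6,-10) inclusive
  edge (0, 0)→(14, 8): d=(14,8) inclusive
  edge (14, 8)→(6, 10): d=(-8,2) inclusive
    (0,0)@(1, 1): e=[4,6,82] → X
    (1,0)@(3, 1): e=[24,-10,78] → .
    (0,1)@(1, 3): e=[-8,34,66] → .
    (1,1)@(3, 3): e=[12,18,62] → X
    (2,1)@(5, 3): e=[32,2,58] → X
    (3,1)@(7, 3): e=[52,-14,54] → .
    (1,2)@(3, 5): e=[0,46,46] → X  [on edge]
    (3,2)@(7, 5): e=[40,14,38] → X
    (4,2)@(9, 5): e=[60,-2,34] → .
    (1,3)@(3, 7): e=[-12,74,30] → .
    (2,3)@(5, 7): e=[8,58,26] → X
    (4,3)@(9, 7): e=[48,26,18] → X
  covered (12 px):
    X . . . . . . .
    . X X . . . . .
    . X X X . . . .
    . . X X X X . .
    . . . X X . . .
    . . . . . . . .
T1:
  2·area = 6  (B↔C swapped to make it positive)
  edge (3, 5)→(6, 2): d=(3,-3) inclusive
  edge (6, 2)→(3, 7): d=(-3,5) inclusive
  edge (3, 7)→(3, 5): d=(0,-2) inclusive
    (1,0)@(3, 1): e=[-12,18,0] → .  [on edge]
    (3,0)@(7, 1): e=[0,-2,8] → .  [on edge]
    (1,1)@(3, 3): e=[-6,12,0] → .  [on edge]
    (2,1)@(5, 3): e=[0,2,4] → X  [on edge]
    (3,1)@(7, 3): e=[6,-8,8] → .
    (1,2)@(3, 5): e=[0,6,0] → X  [on edge]
    (2,2)@(5, 5): e=[6,-4,4] → .
    (0,3)@(1, 7): e=[0,10,-4] → .  [on edge]
    (1,3)@(3, 7): e=[6,0,0] → X  [on edge]
    (2,3)@(5, 7): e=[12,-10,4] → .
    (1,4)@(3, 9): e=[12,-6,0] → .  [on edge]
    (1,5)@(3, 11): e=[18,-12,0] → .  [on edge]
  covered (3 px):
    . . . . . . . .
    . . X . . . . .
    . X . . . . . .
    . X . . . . . .
    . . . . . . . .
    . . . . . . . .
T2:
  2·area = 90
  edge (6, 8)→(16, 1): d=(10,-7) inclusive
  edge (16, 1)→(16, 10): d=(0,9) inclusive
  edge (16, 10)→(6, 8): d=(-10,-2) inclusive
    (7,1)@(15, 3): e=[13,9,68] → X
    (5,2)@(11, 5): e=[5,45,40] → X
    (6,2)@(13, 5): e=[19,27,44] → X
    (0,3)@(1, 7): e=[-45,135,0] → .  [on edge]
    (4,3)@(9, 7): e=[11,63,16] → X
    (4,4)@(9, 9): e=[31,63,-4] → .
    (5,4)@(11, 9): e=[45,45,0] → X  [on edge]
    (5,5)@(11, 11): e=[65,45,-20] → .
    (6,5)@(13, 11): e=[79,27,-16] → .
    (7,5)@(15, 11): e=[93,9,-12] → .
  covered (11 px):
    . . . . . . . .
    . . . . . . . X
    . . . . . X X X
    . . . . X X X X
    . . . . . X X X
    . . . . . . . .
T3:
  2·area = 36  (B↔C swapped to make it positive)
  edge (16, 2)→(0, 12): d=(-16,10) inclusive
  edge (0, 12)→(6, 6): d=(6,-6) inclusive
  edge (6, 6)→(16, 2): d=(10,-4) inclusive
    (5,0)@(11, 1): e=[66,0,-30] → .  [on edge]
    (4,1)@(9, 3): e=[54,0,-18] → .  [on edge]
    (3,2)@(7, 5): e=[42,0,-6] → .  [on edge]
    (4,2)@(9, 5): e=[22,12,2] → X
    (5,2)@(11, 5): e=[2,24,10] → X
    (6,2)@(13, 5): e=[-18,36,18] → .
    (2,3)@(5, 7): e=[30,0,6] → X  [on edge]
    (3,3)@(7, 7): e=[10,12,14] → X
    (4,3)@(9, 7): e=[-10,24,22] → .
    (5,3)@(11, 7): e=[-30,36,30] → .
    (1,4)@(3, 9): e=[18,0,18] → X  [on edge]
    (2,4)@(5, 9): e=[-2,12,26] → .
    (0,5)@(1, 11): e=[6,0,30] → X  [on edge]
  covered (6 px):
    . . . . . . . .
    . . . . . . . .
    . . . . X X . .
    . . X X . . . .
    . X . . . . . .
    X . . . . . . .

Z-buffer (winner per pixel, '.' = empty):
  0 . . . . . . .
  . 0 1 . . . . 2
  . 1 0 0 3 3 2 2
  . 1 3 3 2 2 2 2
  . 3 . 0 0 2 2 2
  3 . . . . . . .

Result: 3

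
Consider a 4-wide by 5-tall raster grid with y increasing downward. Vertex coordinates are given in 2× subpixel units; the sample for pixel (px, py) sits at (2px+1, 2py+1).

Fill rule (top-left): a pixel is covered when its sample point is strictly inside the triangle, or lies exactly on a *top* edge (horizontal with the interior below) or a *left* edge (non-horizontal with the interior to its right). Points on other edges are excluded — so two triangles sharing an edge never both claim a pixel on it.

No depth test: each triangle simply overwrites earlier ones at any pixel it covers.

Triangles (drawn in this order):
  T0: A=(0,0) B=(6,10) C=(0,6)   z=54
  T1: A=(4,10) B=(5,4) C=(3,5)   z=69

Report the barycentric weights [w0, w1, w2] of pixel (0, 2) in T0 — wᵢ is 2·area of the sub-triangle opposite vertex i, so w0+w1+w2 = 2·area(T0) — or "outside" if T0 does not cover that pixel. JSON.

T0:
  2·area = 36
  edge (0, 0)→(6, 10): d=(6,10) right/bottom  bias=-1
  edge (6, 10)→(0, 6): d=(-6,-4) top-left  bias=+0
  edge (0, 6)→(0, 0): d=(0,-6) top-left  bias=+0
    (0,1)@(1, 3): e=[8,22,6] → █
    (1,1)@(3, 3): e=[-12,30,18] → ·
    (0,2)@(1, 5): e=[20,10,6] → █
    (1,2)@(3, 5): e=[0,18,18] → ·  [on edge]
    (0,3)@(1, 7): e=[32,-2,6] → ·
    (1,3)@(3, 7): e=[12,6,18] → █
    (2,3)@(5, 7): e=[-8,14,30] → ·
    (1,4)@(3, 9): e=[24,-6,18] → ·
    (2,4)@(5, 9): e=[4,2,30] → █
    (3,4)@(7, 9): e=[-16,10,42] → ·
  covered (4 px):
    · · · ·
    █ · · ·
    █ · · ·
    · █ · ·
    · · █ ·
T1:
  2·area = 11  (B↔C swapped to make it positive)
  edge (4, 10)→(3, 5): d=(-1,-5) top-left  bias=+0
  edge (3, 5)→(5, 4): d=(2,-1) top-left  bias=+0
  edge (5, 4)→(4, 10): d=(-1,6) right/bottom  bias=-1
    (3,1)@(7, 3): e=[22,0,-11] → ·  [on edge]
    (1,2)@(3, 5): e=[0,0,11] → █  [on edge]
    (2,2)@(5, 5): e=[10,2,-1] → ·
    (1,3)@(3, 7): e=[-2,4,9] → ·
  covered (1 px):
    · · · ·
    · · · ·
    · █ · ·
    · · · ·
    · · · ·

Answer: [10,6,20]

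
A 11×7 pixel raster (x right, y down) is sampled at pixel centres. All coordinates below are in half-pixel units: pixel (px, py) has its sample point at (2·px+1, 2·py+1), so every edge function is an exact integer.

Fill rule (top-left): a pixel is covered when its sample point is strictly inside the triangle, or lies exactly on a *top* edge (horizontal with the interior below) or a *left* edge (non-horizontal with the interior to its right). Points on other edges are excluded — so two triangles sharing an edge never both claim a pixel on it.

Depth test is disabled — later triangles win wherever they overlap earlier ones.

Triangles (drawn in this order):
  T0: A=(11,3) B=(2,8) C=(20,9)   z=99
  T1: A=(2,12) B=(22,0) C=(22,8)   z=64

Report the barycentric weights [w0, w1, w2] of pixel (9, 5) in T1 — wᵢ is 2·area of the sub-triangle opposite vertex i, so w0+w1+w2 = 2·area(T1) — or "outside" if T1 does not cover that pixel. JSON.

T0:
  2·area = 99  (B↔C swapped to make it positive)
  edge (11, 3)→(20, 9): d=(9,6) right/bottom  bias=-1
  edge (20, 9)→(2, 8): d=(-18,-1) top-left  bias=+0
  edge (2, 8)→(11, 3): d=(9,-5) top-left  bias=+0
    (5,1)@(11, 3): e=[0,99,0] → .  [on edge]
    (4,2)@(9, 5): e=[30,61,8] → X
    (5,2)@(11, 5): e=[18,63,18] → X
    (6,2)@(13, 5): e=[6,65,28] → X
    (7,2)@(15, 5): e=[-6,67,38] → .
    (2,3)@(5, 7): e=[72,21,6] → X
    (3,3)@(7, 7): e=[60,23,16] → X
    (7,3)@(15, 7): e=[12,31,56] → X
    (8,3)@(17, 7): e=[0,33,66] → .  [on edge]
    (2,4)@(5, 9): e=[90,-15,24] → .
    (3,4)@(7, 9): e=[78,-13,34] → .
    (4,4)@(9, 9): e=[66,-11,44] → .
  covered (9 px):
    . . . . . . . . . . .
    . . . . . . . . . . .
    . . . . X X X . . . .
    . . X X X X X X . . .
    . . . . . . . . . . .
    . . . . . . . . . . .
    . . . . . . . . . . .
T1:
  2·area = 160
  edge (2, 12)→(22, 0): d=(20,-12) top-left  bias=+0
  edge (22, 0)→(22, 8): d=(0,8) right/bottom  bias=-1
  edge (22, 8)→(2, 12): d=(-20,4) right/bottom  bias=-1
    (10,0)@(21, 1): e=[8,8,144] → X
    (8,1)@(17, 3): e=[0,40,120] → X  [on edge]
    (9,1)@(19, 3): e=[24,24,112] → X
    (7,2)@(15, 5): e=[16,56,88] → X
    (5,3)@(11, 7): e=[8,88,64] → X
    (6,3)@(13, 7): e=[32,72,56] → X
    (3,4)@(7, 9): e=[0,120,40] → X  [on edge]
    (4,4)@(9, 9): e=[24,104,32] → X
    (8,4)@(17, 9): e=[120,40,0] → .  [on edge]
    (9,4)@(19, 9): e=[144,24,-8] → .
    (10,4)@(21, 9): e=[168,8,-16] → .
    (2,5)@(5, 11): e=[16,136,8] → X
    (3,5)@(7, 11): e=[40,120,0] → .  [on edge]
  covered (20 px):
    . . . . . . . . . . X
    . . . . . . . . X X X
    . . . . . . . X X X X
    . . . . . X X X X X X
    . . . X X X X X . . .
    . . X . . . . . . . .
    . . . . . . . . . . .

Result: "outside"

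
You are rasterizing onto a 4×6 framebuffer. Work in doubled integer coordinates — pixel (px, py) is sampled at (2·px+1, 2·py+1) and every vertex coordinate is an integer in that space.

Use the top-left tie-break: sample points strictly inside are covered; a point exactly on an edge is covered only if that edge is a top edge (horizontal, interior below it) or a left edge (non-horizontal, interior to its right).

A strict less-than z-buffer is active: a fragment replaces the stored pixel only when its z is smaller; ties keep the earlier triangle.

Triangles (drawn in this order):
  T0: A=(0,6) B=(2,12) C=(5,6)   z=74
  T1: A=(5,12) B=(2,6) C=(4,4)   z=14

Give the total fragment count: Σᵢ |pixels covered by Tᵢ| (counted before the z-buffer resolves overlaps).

T0:
  2·area = 30  (B↔C swapped to make it positive)
  edge (0, 6)→(5, 6): d=(5,0) top-left  bias=+0
  edge (5, 6)→(2, 12): d=(-3,6) right/bottom  bias=-1
  edge (2, 12)→(0, 6): d=(-2,-6) top-left  bias=+0
    (0,3)@(1, 7): e=[5,21,4] → █
    (1,3)@(3, 7): e=[5,9,16] → █
    (2,3)@(5, 7): e=[5,-3,28] → ·
    (0,4)@(1, 9): e=[15,15,0] → █  [on edge]
    (2,4)@(5, 9): e=[15,-9,24] → ·
    (0,5)@(1, 11): e=[25,9,-4] → ·
    (1,5)@(3, 11): e=[25,-3,8] → ·
  covered (4 px):
    · · · ·
    · · · ·
    · · · ·
    █ █ · ·
    █ █ · ·
    · · · ·
T1:
  2·area = 18
  edge (5, 12)→(2, 6): d=(-3,-6) top-left  bias=+0
  edge (2, 6)→(4, 4): d=(2,-2) top-left  bias=+0
  edge (4, 4)→(5, 12): d=(1,8) right/bottom  bias=-1
    (3,0)@(7, 1): e=[45,0,-27] → ·  [on edge]
    (2,1)@(5, 3): e=[27,0,-9] → ·  [on edge]
    (1,2)@(3, 5): e=[9,0,9] → █  [on edge]
    (2,2)@(5, 5): e=[21,4,-7] → ·
    (0,3)@(1, 7): e=[-9,0,27] → ·  [on edge]
    (1,3)@(3, 7): e=[3,4,11] → █
    (2,3)@(5, 7): e=[15,8,-5] → ·
    (1,4)@(3, 9): e=[-3,8,13] → ·
  covered (2 px):
    · · · ·
    · · · ·
    · █ · ·
    · █ · ·
    · · · ·
    · · · ·

Final: 6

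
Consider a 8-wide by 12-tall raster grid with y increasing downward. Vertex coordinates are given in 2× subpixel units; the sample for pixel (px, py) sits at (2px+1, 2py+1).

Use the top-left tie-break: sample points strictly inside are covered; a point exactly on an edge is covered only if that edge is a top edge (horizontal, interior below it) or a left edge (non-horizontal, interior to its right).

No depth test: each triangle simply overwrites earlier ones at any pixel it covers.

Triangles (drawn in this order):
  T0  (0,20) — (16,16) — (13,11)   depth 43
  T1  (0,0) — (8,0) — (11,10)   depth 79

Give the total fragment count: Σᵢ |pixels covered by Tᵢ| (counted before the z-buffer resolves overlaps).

T0:
  2·area = 92  (B↔C swapped to make it positive)
  edge (0, 20)→(13, 11): d=(13,-9) top-left  bias=+0
  edge (13, 11)→(16, 16): d=(3,5) right/bottom  bias=-1
  edge (16, 16)→(0, 20): d=(-16,4) right/bottom  bias=-1
    (3,0)@(7, 1): e=[-184,0,276] → .  [on edge]
    (6,5)@(13, 11): e=[0,0,92] → .  [on edge]
    (5,6)@(11, 13): e=[8,16,68] → X
    (6,6)@(13, 13): e=[26,6,60] → X
    (7,6)@(15, 13): e=[44,-4,52] → .
    (4,7)@(9, 15): e=[16,32,44] → X
    (7,7)@(15, 15): e=[70,2,20] → X
    (2,8)@(5, 17): e=[6,58,28] → X
    (3,8)@(7, 17): e=[24,48,20] → X
    (6,8)@(13, 17): e=[78,18,-4] → .
    (7,8)@(15, 17): e=[96,8,-12] → .
    (1,9)@(3, 19): e=[14,74,4] → X
  covered (11 px):
    . . . . . . . .
    . . . . . . . .
    . . . . . . . .
    . . . . . . . .
    . . . . . . . .
    . . . . . . . .
    . . . . . X X .
    . . . . X X X X
    . . X X X X . .
    . X . . . . . .
    . . . . . . . .
    . . . . . . . .
T1:
  2·area = 80
  edge (0, 0)→(8, 0): d=(8,0) top-left  bias=+0
  edge (8, 0)→(11, 10): d=(3,10) right/bottom  bias=-1
  edge (11, 10)→(0, 0): d=(-11,-10) top-left  bias=+0
    (1,0)@(3, 1): e=[8,53,19] → X
    (2,0)@(5, 1): e=[8,33,39] → X
    (3,0)@(7, 1): e=[8,13,59] → X
    (4,0)@(9, 1): e=[8,-7,79] → .
    (1,1)@(3, 3): e=[24,59,-3] → .
    (2,1)@(5, 3): e=[24,39,17] → X
    (4,1)@(9, 3): e=[24,-1,57] → .
    (2,2)@(5, 5): e=[40,45,-5] → .
    (3,2)@(7, 5): e=[40,25,15] → X
    (4,2)@(9, 5): e=[40,5,35] → X
    (5,2)@(11, 5): e=[40,-15,55] → .
    (3,3)@(7, 7): e=[56,31,-7] → .
  covered (8 px):
    . X X X . . . .
    . . X X . . . .
    . . . X X . . .
    . . . . X . . .
    . . . . . . . .
    . . . . . . . .
    . . . . . . . .
    . . . . . . . .
    . . . . . . . .
    . . . . . . . .
    . . . . . . . .
    . . . . . . . .

Answer: 19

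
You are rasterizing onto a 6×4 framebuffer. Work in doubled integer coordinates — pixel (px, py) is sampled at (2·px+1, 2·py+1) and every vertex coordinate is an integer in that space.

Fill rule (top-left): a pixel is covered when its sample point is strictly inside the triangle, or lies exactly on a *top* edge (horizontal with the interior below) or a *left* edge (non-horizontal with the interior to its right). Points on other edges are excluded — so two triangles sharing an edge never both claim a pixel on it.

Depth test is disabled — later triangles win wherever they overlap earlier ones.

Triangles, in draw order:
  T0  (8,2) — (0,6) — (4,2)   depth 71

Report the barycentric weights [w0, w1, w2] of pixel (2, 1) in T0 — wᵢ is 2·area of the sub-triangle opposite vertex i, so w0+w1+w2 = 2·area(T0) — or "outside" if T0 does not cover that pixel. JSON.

T0:
  2·area = 16
  edge (8, 2)→(0, 6): d=(-8,4) right/bottom  bias=-1
  edge (0, 6)→(4, 2): d=(4,-4) top-left  bias=+0
  edge (4, 2)→(8, 2): d=(4,0) top-left  bias=+0
    (2,0)@(5, 1): e=[20,0,-4] → .  [on edge]
    (1,1)@(3, 3): e=[12,0,4] → X  [on edge]
    (2,1)@(5, 3): e=[4,8,4] → X
    (3,1)@(7, 3): e=[-4,16,4] → .
    (0,2)@(1, 5): e=[4,0,12] → X  [on edge]
    (1,2)@(3, 5): e=[-4,8,12] → .
    (2,2)@(5, 5): e=[-12,16,12] → .
    (0,3)@(1, 7): e=[-12,8,20] → .
  covered (3 px):
    . . . . . .
    . X X . . .
    X . . . . .
    . . . . . .

Final: [8,4,4]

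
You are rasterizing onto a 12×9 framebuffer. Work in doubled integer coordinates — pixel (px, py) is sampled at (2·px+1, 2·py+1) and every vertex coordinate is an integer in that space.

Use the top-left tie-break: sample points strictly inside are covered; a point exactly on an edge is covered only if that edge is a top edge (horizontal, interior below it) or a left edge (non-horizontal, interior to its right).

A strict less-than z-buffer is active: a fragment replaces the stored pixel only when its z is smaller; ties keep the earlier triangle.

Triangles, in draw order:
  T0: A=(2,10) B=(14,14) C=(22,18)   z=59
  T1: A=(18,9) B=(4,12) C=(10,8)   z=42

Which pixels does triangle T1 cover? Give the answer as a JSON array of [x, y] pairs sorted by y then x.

T0:
  2·area = 16
  edge (2, 10)→(14, 14): d=(12,4) right/bottom  bias=-1
  edge (14, 14)→(22, 18): d=(8,4) right/bottom  bias=-1
  edge (22, 18)→(2, 10): d=(-20,-8) top-left  bias=+0
    (2,5)@(5, 11): e=[0,12,4] → .  [on edge]
    (5,6)@(11, 13): e=[0,4,12] → .  [on edge]
    (7,7)@(15, 15): e=[8,4,4] → X
    (8,7)@(17, 15): e=[0,-4,20] → .  [on edge]
    (7,8)@(15, 17): e=[32,20,-36] → .
    (11,8)@(23, 17): e=[0,-12,28] → .  [on edge]
  covered (1 px):
    . . . . . . . . . . . .
    . . . . . . . . . . . .
    . . . . . . . . . . . .
    . . . . . . . . . . . .
    . . . . . . . . . . . .
    . . . . . . . . . . . .
    . . . . . . . . . . . .
    . . . . . . . X . . . .
    . . . . . . . . . . . .
T1:
  2·area = 38
  edge (18, 9)→(4, 12): d=(-14,3) right/bottom  bias=-1
  edge (4, 12)→(10, 8): d=(6,-4) top-left  bias=+0
  edge (10, 8)→(18, 9): d=(8,1) right/bottom  bias=-1
    (4,4)@(9, 9): e=[27,2,9] → X
    (5,4)@(11, 9): e=[21,10,7] → X
    (6,4)@(13, 9): e=[15,18,5] → X
    (7,4)@(15, 9): e=[9,26,3] → X
    (8,4)@(17, 9): e=[3,34,1] → X
    (9,4)@(19, 9): e=[-3,42,-1] → .
    (3,5)@(7, 11): e=[5,6,27] → X
    (4,5)@(9, 11): e=[-1,14,25] → .
    (5,5)@(11, 11): e=[-7,22,23] → .
    (6,5)@(13, 11): e=[-13,30,21] → .
    (7,5)@(15, 11): e=[-19,38,19] → .
    (8,5)@(17, 11): e=[-25,46,17] → .
  covered (6 px):
    . . . . . . . . . . . .
    . . . . . . . . . . . .
    . . . . . . . . . . . .
    . . . . . . . . . . . .
    . . . . X X X X X . . .
    . . . X . . . . . . . .
    . . . . . . . . . . . .
    . . . . . . . . . . . .
    . . . . . . . . . . . .

Final: [[4,4],[5,4],[6,4],[7,4],[8,4],[3,5]]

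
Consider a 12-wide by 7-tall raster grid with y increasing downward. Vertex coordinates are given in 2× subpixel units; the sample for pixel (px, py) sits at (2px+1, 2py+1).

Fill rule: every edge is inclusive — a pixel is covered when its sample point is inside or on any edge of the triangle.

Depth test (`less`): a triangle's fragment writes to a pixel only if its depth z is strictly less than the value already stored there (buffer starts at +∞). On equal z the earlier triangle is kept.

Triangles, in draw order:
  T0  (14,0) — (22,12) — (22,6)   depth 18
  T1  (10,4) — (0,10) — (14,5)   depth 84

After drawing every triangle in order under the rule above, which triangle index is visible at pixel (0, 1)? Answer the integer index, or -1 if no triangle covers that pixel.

T0:
  2·area = 48  (B↔C swapped to make it positive)
  edge (14, 0)→(22, 6): d=(8,6) inclusive
  edge (22, 6)→(22, 12): d=(0,6) inclusive
  edge (22, 12)→(14, 0): d=(-8,-12) inclusive
    (7,0)@(15, 1): e=[2,42,4] → #
    (8,0)@(17, 1): e=[-10,30,28] → ·
    (7,1)@(15, 3): e=[18,42,-12] → ·
    (8,1)@(17, 3): e=[6,30,12] → #
    (9,1)@(19, 3): e=[-6,18,36] → ·
    (8,2)@(17, 5): e=[22,30,-4] → ·
    (9,2)@(19, 5): e=[10,18,20] → #
    (10,2)@(21, 5): e=[-2,6,44] → ·
    (9,3)@(19, 7): e=[26,18,4] → #
    (10,3)@(21, 7): e=[14,6,28] → #
    (11,3)@(23, 7): e=[2,-6,52] → ·
    (9,4)@(19, 9): e=[42,18,-12] → ·
  covered (6 px):
    · · · · · · · # · · · ·
    · · · · · · · · # · · ·
    · · · · · · · · · # · ·
    · · · · · · · · · # # ·
    · · · · · · · · · · # ·
    · · · · · · · · · · · ·
    · · · · · · · · · · · ·
T1:
  2·area = 34  (B↔C swapped to make it positive)
  edge (10, 4)→(14, 5): d=(4,1) inclusive
  edge (14, 5)→(0, 10): d=(-14,5) inclusive
  edge (0, 10)→(10, 4): d=(10,-6) inclusive
    (7,0)@(15, 1): e=[-17,51,0] → ·  [on edge]
    (4,2)@(9, 5): e=[5,25,4] → #
    (5,2)@(11, 5): e=[3,15,16] → #
    (6,2)@(13, 5): e=[1,5,28] → #
    (7,2)@(15, 5): e=[-1,-5,40] → ·
    (2,3)@(5, 7): e=[17,17,0] → #  [on edge]
    (3,3)@(7, 7): e=[15,7,12] → #
    (4,3)@(9, 7): e=[13,-3,24] → ·
    (5,3)@(11, 7): e=[11,-13,36] → ·
    (6,3)@(13, 7): e=[9,-23,48] → ·
    (2,4)@(5, 9): e=[25,-11,20] → ·
    (3,4)@(7, 9): e=[23,-21,32] → ·
  covered (5 px):
    · · · · · · · · · · · ·
    · · · · · · · · · · · ·
    · · · · # # # · · · · ·
    · · # # · · · · · · · ·
    · · · · · · · · · · · ·
    · · · · · · · · · · · ·
    · · · · · · · · · · · ·

Z-buffer (winner per pixel, '.' = empty):
  . . . . . . . 0 . . . .
  . . . . . . . . 0 . . .
  . . . . 1 1 1 . . 0 . .
  . . 1 1 . . . . . 0 0 .
  . . . . . . . . . . 0 .
  . . . . . . . . . . . .
  . . . . . . . . . . . .

Answer: -1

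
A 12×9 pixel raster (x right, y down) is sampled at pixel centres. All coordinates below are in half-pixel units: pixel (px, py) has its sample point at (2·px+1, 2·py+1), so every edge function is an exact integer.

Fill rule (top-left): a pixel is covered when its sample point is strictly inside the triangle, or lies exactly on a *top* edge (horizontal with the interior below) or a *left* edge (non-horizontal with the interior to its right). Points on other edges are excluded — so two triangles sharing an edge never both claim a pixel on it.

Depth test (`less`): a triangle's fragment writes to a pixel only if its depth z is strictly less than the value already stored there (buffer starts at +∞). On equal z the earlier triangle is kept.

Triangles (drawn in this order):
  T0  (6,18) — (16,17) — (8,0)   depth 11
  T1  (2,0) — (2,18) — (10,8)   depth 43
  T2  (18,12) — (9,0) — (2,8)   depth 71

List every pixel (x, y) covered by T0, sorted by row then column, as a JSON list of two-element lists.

T0:
  2·area = 178  (B↔C swapped to make it positive)
  edge (6, 18)→(8, 0): d=(2,-18) top-left  bias=+0
  edge (8, 0)→(16, 17): d=(8,17) right/bottom  bias=-1
  edge (16, 17)→(6, 18): d=(-10,1) right/bottom  bias=-1
    (4,1)@(9, 3): e=[24,7,147] → █
    (5,1)@(11, 3): e=[60,-27,145] → ·
    (4,2)@(9, 5): e=[28,23,127] → █
    (5,2)@(11, 5): e=[64,-11,125] → ·
    (4,3)@(9, 7): e=[32,39,107] → █
    (5,3)@(11, 7): e=[68,5,105] → █
    (6,3)@(13, 7): e=[104,-29,103] → ·
    (3,4)@(7, 9): e=[0,89,89] → █  [on edge]
    (6,4)@(13, 9): e=[108,-13,83] → ·
    (3,5)@(7, 11): e=[4,105,69] → █
    (6,5)@(13, 11): e=[112,3,63] → █
    (7,5)@(15, 11): e=[148,-31,61] → ·
  covered (25 px):
    · · · · · · · · · · · ·
    · · · · █ · · · · · · ·
    · · · · █ · · · · · · ·
    · · · · █ █ · · · · · ·
    · · · █ █ █ · · · · · ·
    · · · █ █ █ █ · · · · ·
    · · · █ █ █ █ · · · · ·
    · · · █ █ █ █ █ · · · ·
    · · · █ █ █ █ █ · · · ·
T1:
  2·area = 144  (B↔C swapped to make it positive)
  edge (2, 0)→(10, 8): d=(8,8) right/bottom  bias=-1
  edge (10, 8)→(2, 18): d=(-8,10) right/bottom  bias=-1
  edge (2, 18)→(2, 0): d=(0,-18) top-left  bias=+0
    (1,0)@(3, 1): e=[0,126,18] → ·  [on edge]
    (1,1)@(3, 3): e=[16,110,18] → █
    (2,1)@(5, 3): e=[0,90,54] → ·  [on edge]
    (1,2)@(3, 5): e=[32,94,18] → █
    (2,2)@(5, 5): e=[16,74,54] → █
    (3,2)@(7, 5): e=[0,54,90] → ·  [on edge]
    (1,3)@(3, 7): e=[48,78,18] → █
    (3,3)@(7, 7): e=[16,38,90] → █
    (4,3)@(9, 7): e=[0,18,126] → ·  [on edge]
    (1,4)@(3, 9): e=[64,62,18] → █
    (4,4)@(9, 9): e=[16,2,126] → █
    (5,4)@(11, 9): e=[0,-18,162] → ·  [on edge]
    (6,5)@(13, 11): e=[0,-54,198] → ·  [on edge]
    (7,6)@(15, 13): e=[0,-90,234] → ·  [on edge]
    (8,7)@(17, 15): e=[0,-126,270] → ·  [on edge]
    (9,8)@(19, 17): e=[0,-162,306] → ·  [on edge]
  covered (16 px):
    · · · · · · · · · · · ·
    · █ · · · · · · · · · ·
    · █ █ · · · · · · · · ·
    · █ █ █ · · · · · · · ·
    · █ █ █ █ · · · · · · ·
    · █ █ █ · · · · · · · ·
    · █ █ · · · · · · · · ·
    · █ · · · · · · · · · ·
    · · · · · · · · · · · ·
T2:
  2·area = 156  (B↔C swapped to make it positive)
  edge (18, 12)→(2, 8): d=(-16,-4) top-left  bias=+0
  edge (2, 8)→(9, 0): d=(7,-8) top-left  bias=+0
  edge (9, 0)→(18, 12): d=(9,12) right/bottom  bias=-1
    (4,0)@(9, 1): e=[140,7,9] → █
    (5,0)@(11, 1): e=[148,23,-15] → ·
    (3,1)@(7, 3): e=[100,5,51] → █
    (5,1)@(11, 3): e=[116,37,3] → █
    (6,1)@(13, 3): e=[124,53,-21] → ·
    (2,2)@(5, 5): e=[60,3,93] → █
    (6,2)@(13, 5): e=[92,67,-3] → ·
    (1,3)@(3, 7): e=[20,1,135] → █
    (6,3)@(13, 7): e=[60,81,15] → █
    (7,3)@(15, 7): e=[68,97,-9] → ·
    (1,4)@(3, 9): e=[-12,15,153] → ·
    (2,4)@(5, 9): e=[-4,31,129] → ·
  covered (21 px):
    · · · · █ · · · · · · ·
    · · · █ █ █ · · · · · ·
    · · █ █ █ █ · · · · · ·
    · █ █ █ █ █ █ · · · · ·
    · · · █ █ █ █ █ · · · ·
    · · · · · · · █ █ · · ·
    · · · · · · · · · · · ·
    · · · · · · · · · · · ·
    · · · · · · · · · · · ·

Answer: [[4,1],[4,2],[4,3],[5,3],[3,4],[4,4],[5,4],[3,5],[4,5],[5,5],[6,5],[3,6],[4,6],[5,6],[6,6],[3,7],[4,7],[5,7],[6,7],[7,7],[3,8],[4,8],[5,8],[6,8],[7,8]]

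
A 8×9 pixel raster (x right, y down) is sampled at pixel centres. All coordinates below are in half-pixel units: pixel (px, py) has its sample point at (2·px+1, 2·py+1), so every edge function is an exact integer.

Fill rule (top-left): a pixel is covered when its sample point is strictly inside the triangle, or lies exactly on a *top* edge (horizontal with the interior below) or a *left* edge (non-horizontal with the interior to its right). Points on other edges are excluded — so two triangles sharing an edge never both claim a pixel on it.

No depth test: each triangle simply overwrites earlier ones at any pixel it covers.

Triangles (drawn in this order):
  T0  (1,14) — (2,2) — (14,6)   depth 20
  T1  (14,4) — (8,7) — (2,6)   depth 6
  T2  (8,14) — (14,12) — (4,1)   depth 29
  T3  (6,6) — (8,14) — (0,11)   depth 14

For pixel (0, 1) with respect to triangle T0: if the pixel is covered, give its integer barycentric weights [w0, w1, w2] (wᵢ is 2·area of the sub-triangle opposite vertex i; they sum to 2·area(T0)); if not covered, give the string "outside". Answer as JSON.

T0:
  2·area = 148
  edge (1, 14)→(2, 2): d=(1,-12) top-left  bias=+0
  edge (2, 2)→(14, 6): d=(12,4) right/bottom  bias=-1
  edge (14, 6)→(1, 14): d=(-13,8) right/bottom  bias=-1
    (1,1)@(3, 3): e=[13,8,127] → █
    (2,1)@(5, 3): e=[37,0,111] → ·  [on edge]
    (1,2)@(3, 5): e=[15,32,101] → █
    (2,2)@(5, 5): e=[39,24,85] → █
    (3,2)@(7, 5): e=[63,16,69] → █
    (4,2)@(9, 5): e=[87,8,53] → █
    (5,2)@(11, 5): e=[111,0,37] → ·  [on edge]
    (1,3)@(3, 7): e=[17,56,75] → █
    (5,3)@(11, 7): e=[113,24,11] → █
    (6,3)@(13, 7): e=[137,16,-5] → ·
    (1,4)@(3, 9): e=[19,80,49] → █
    (5,4)@(11, 9): e=[115,48,-15] → ·
  covered (16 px):
    · · · · · · · ·
    · █ · · · · · ·
    · █ █ █ █ · · ·
    · █ █ █ █ █ · ·
    · █ █ █ █ · · ·
    · █ █ · · · · ·
    · · · · · · · ·
    · · · · · · · ·
    · · · · · · · ·
T1:
  2·area = 24
  edge (14, 4)→(8, 7): d=(-6,3) right/bottom  bias=-1
  edge (8, 7)→(2, 6): d=(-6,-1) top-left  bias=+0
  edge (2, 6)→(14, 4): d=(12,-2) top-left  bias=+0
    (4,2)@(9, 5): e=[9,13,2] → █
    (5,2)@(11, 5): e=[3,15,6] → █
    (6,2)@(13, 5): e=[-3,17,10] → ·
    (4,3)@(9, 7): e=[-3,1,26] → ·
    (5,3)@(11, 7): e=[-9,3,30] → ·
  covered (2 px):
    · · · · · · · ·
    · · · · · · · ·
    · · · · █ █ · ·
    · · · · · · · ·
    · · · · · · · ·
    · · · · · · · ·
    · · · · · · · ·
    · · · · · · · ·
    · · · · · · · ·
T2:
  2·area = 86  (B↔C swapped to make it positive)
  edge (8, 14)→(4, 1): d=(-4,-13) top-left  bias=+0
  edge (4, 1)→(14, 12): d=(10,11) right/bottom  bias=-1
  edge (14, 12)→(8, 14): d=(-6,2) right/bottom  bias=-1
    (2,1)@(5, 3): e=[5,9,72] → █
    (3,1)@(7, 3): e=[31,-13,68] → ·
    (2,2)@(5, 5): e=[-3,29,60] → ·
    (3,2)@(7, 5): e=[23,7,56] → █
    (4,2)@(9, 5): e=[49,-15,52] → ·
    (3,3)@(7, 7): e=[15,27,44] → █
    (4,3)@(9, 7): e=[41,5,40] → █
    (5,3)@(11, 7): e=[67,-17,36] → ·
    (3,4)@(7, 9): e=[7,47,32] → █
    (5,4)@(11, 9): e=[59,3,24] → █
    (6,4)@(13, 9): e=[85,-19,20] → ·
    (3,5)@(7, 11): e=[-1,67,20] → ·
    (5,6)@(11, 13): e=[43,43,0] → ·  [on edge]
    (2,7)@(5, 15): e=[-43,129,0] → ·  [on edge]
  covered (11 px):
    · · · · · · · ·
    · · █ · · · · ·
    · · · █ · · · ·
    · · · █ █ · · ·
    · · · █ █ █ · ·
    · · · · █ █ █ ·
    · · · · █ · · ·
    · · · · · · · ·
    · · · · · · · ·
T3:
  2·area = 58
  edge (6, 6)→(8, 14): d=(2,8) right/bottom  bias=-1
  edge (8, 14)→(0, 11): d=(-8,-3) top-left  bias=+0
  edge (0, 11)→(6, 6): d=(6,-5) top-left  bias=+0
    (2,3)@(5, 7): e=[10,47,1] → █
    (3,3)@(7, 7): e=[-6,53,11] → ·
    (1,4)@(3, 9): e=[30,25,3] → █
    (3,4)@(7, 9): e=[-2,37,23] → ·
    (0,5)@(1, 11): e=[50,3,5] → █
    (3,5)@(7, 11): e=[2,21,35] → █
    (4,5)@(9, 11): e=[-14,27,45] → ·
    (0,6)@(1, 13): e=[54,-13,17] → ·
    (1,6)@(3, 13): e=[38,-7,27] → ·
    (2,6)@(5, 13): e=[22,-1,37] → ·
    (3,6)@(7, 13): e=[6,5,47] → █
    (4,6)@(9, 13): e=[-10,11,57] → ·
  covered (8 px):
    · · · · · · · ·
    · · · · · · · ·
    · · · · · · · ·
    · · █ · · · · ·
    · █ █ · · · · ·
    █ █ █ █ · · · ·
    · · · █ · · · ·
    · · · · · · · ·
    · · · · · · · ·

Final: "outside"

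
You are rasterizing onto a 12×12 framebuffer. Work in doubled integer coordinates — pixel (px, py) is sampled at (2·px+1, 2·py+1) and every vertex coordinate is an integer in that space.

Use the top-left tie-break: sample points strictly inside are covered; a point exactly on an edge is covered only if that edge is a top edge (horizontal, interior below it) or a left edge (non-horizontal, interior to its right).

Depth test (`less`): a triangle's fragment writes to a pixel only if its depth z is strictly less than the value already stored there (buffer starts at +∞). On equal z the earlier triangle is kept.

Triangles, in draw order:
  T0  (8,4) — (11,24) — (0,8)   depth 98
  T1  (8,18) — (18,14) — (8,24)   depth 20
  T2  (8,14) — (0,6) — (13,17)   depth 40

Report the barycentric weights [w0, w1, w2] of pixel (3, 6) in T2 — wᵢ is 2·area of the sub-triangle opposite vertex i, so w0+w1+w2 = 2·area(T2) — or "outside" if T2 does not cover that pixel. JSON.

T0:
  2·area = 172
  edge (8, 4)→(11, 24): d=(3,20) right/bottom  bias=-1
  edge (11, 24)→(0, 8): d=(-11,-16) top-left  bias=+0
  edge (0, 8)→(8, 4): d=(8,-4) top-left  bias=+0
    (3,2)@(7, 5): e=[23,145,4] → #
    (4,2)@(9, 5): e=[-17,177,12] → ·
    (1,3)@(3, 7): e=[109,59,4] → #
    (2,3)@(5, 7): e=[69,91,12] → #
    (4,3)@(9, 7): e=[-11,155,28] → ·
    (0,4)@(1, 9): e=[155,5,12] → #
    (4,4)@(9, 9): e=[-5,133,44] → ·
    (0,5)@(1, 11): e=[161,-17,28] → ·
    (1,5)@(3, 11): e=[121,15,36] → #
    (4,5)@(9, 11): e=[1,111,60] → #
    (5,5)@(11, 11): e=[-39,143,68] → ·
    (1,6)@(3, 13): e=[127,-7,52] → ·
  covered (22 px):
    · · · · · · · · · · · ·
    · · · · · · · · · · · ·
    · · · # · · · · · · · ·
    · # # # · · · · · · · ·
    # # # # · · · · · · · ·
    · # # # # · · · · · · ·
    · · # # # · · · · · · ·
    · · # # # · · · · · · ·
    · · · # # · · · · · · ·
    · · · · # · · · · · · ·
    · · · · # · · · · · · ·
    · · · · · · · · · · · ·
T1:
  2·area = 60
  edge (8, 18)→(18, 14): d=(10,-4) top-left  bias=+0
  edge (18, 14)→(8, 24): d=(-10,10) right/bottom  bias=-1
  edge (8, 24)→(8, 18): d=(0,-6) top-left  bias=+0
    (11,4)@(23, 9): e=[-30,0,90] → ·  [on edge]
    (10,5)@(21, 11): e=[-18,0,78] → ·  [on edge]
    (9,6)@(19, 13): e=[-6,0,66] → ·  [on edge]
    (8,7)@(17, 15): e=[6,0,54] → ·  [on edge]
    (5,8)@(11, 17): e=[2,40,18] → #
    (6,8)@(13, 17): e=[10,20,30] → #
    (7,8)@(15, 17): e=[18,0,42] → ·  [on edge]
    (4,9)@(9, 19): e=[14,40,6] → #
    (6,9)@(13, 19): e=[30,0,30] → ·  [on edge]
    (4,10)@(9, 21): e=[34,20,6] → #
    (5,10)@(11, 21): e=[42,0,18] → ·  [on edge]
    (4,11)@(9, 23): e=[54,0,6] → ·  [on edge]
  covered (5 px):
    · · · · · · · · · · · ·
    · · · · · · · · · · · ·
    · · · · · · · · · · · ·
    · · · · · · · · · · · ·
    · · · · · · · · · · · ·
    · · · · · · · · · · · ·
    · · · · · · · · · · · ·
    · · · · · · · · · · · ·
    · · · · · # # · · · · ·
    · · · · # # · · · · · ·
    · · · · # · · · · · · ·
    · · · · · · · · · · · ·
T2:
  2·area = 16
  edge (8, 14)→(0, 6): d=(-8,-8) top-left  bias=+0
  edge (0, 6)→(13, 17): d=(13,11) right/bottom  bias=-1
  edge (13, 17)→(8, 14): d=(-5,-3) top-left  bias=+0
    (0,3)@(1, 7): e=[0,2,14] → #  [on edge]
    (1,3)@(3, 7): e=[16,-20,20] → ·
    (0,4)@(1, 9): e=[-16,28,4] → ·
    (1,4)@(3, 9): e=[0,6,10] → #  [on edge]
    (2,4)@(5, 9): e=[16,-16,16] → ·
    (1,5)@(3, 11): e=[-16,32,0] → ·  [on edge]
    (2,5)@(5, 11): e=[0,10,6] → #  [on edge]
    (3,5)@(7, 11): e=[16,-12,12] → ·
    (2,6)@(5, 13): e=[-16,36,-4] → ·
    (3,6)@(7, 13): e=[0,14,2] → #  [on edge]
    (4,6)@(9, 13): e=[16,-8,8] → ·
    (3,7)@(7, 15): e=[-16,40,-8] → ·
    (4,7)@(9, 15): e=[0,18,-2] → ·  [on edge]
    (5,8)@(11, 17): e=[0,22,-6] → ·  [on edge]
    (6,8)@(13, 17): e=[16,0,0] → ·  [on edge]
    (6,9)@(13, 19): e=[0,26,-10] → ·  [on edge]
    (7,10)@(15, 21): e=[0,30,-14] → ·  [on edge]
    (8,11)@(17, 23): e=[0,34,-18] → ·  [on edge]
    (11,11)@(23, 23): e=[48,-32,0] → ·  [on edge]
  covered (4 px):
    · · · · · · · · · · · ·
    · · · · · · · · · · · ·
    · · · · · · · · · · · ·
    # · · · · · · · · · · ·
    · # · · · · · · · · · ·
    · · # · · · · · · · · ·
    · · · # · · · · · · · ·
    · · · · · · · · · · · ·
    · · · · · · · · · · · ·
    · · · · · · · · · · · ·
    · · · · · · · · · · · ·
    · · · · · · · · · · · ·

Answer: [14,2,0]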